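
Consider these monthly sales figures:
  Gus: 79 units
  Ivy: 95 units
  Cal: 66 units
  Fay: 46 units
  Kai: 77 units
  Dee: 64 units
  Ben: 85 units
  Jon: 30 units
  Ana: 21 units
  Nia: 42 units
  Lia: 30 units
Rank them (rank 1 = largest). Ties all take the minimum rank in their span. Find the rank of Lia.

9

Sorted (descending): 95, 85, 79, 77, 66, 64, 46, 42, 30, 30, 21
The 2 values of 30 occupy positions 9–10 → each gets rank 9.
Lia has value 30 units → rank 9.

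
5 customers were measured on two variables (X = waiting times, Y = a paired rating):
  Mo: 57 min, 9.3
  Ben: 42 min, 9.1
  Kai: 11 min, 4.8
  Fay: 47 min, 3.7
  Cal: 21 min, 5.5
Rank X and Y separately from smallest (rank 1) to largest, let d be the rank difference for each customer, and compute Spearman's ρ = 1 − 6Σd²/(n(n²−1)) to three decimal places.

0.400

Ranks of variable 1: 5, 3, 1, 4, 2
Ranks of variable 2: 5, 4, 2, 1, 3
d = r₁ − r₂: 0, -1, -1, 3, -1
d²: 0, 1, 1, 9, 1; Σd² = 12
ρ = 1 − 6·12/(5·24) = 1 − 72/120 = 0.400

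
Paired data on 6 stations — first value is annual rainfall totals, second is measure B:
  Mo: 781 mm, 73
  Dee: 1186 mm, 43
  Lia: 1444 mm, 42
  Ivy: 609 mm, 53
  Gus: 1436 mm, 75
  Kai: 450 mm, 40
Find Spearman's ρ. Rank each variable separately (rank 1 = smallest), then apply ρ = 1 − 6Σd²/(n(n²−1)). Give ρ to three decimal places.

0.257

Ranks of variable 1: 3, 4, 6, 2, 5, 1
Ranks of variable 2: 5, 3, 2, 4, 6, 1
d = r₁ − r₂: -2, 1, 4, -2, -1, 0
d²: 4, 1, 16, 4, 1, 0; Σd² = 26
ρ = 1 − 6·26/(6·35) = 1 − 156/210 = 0.257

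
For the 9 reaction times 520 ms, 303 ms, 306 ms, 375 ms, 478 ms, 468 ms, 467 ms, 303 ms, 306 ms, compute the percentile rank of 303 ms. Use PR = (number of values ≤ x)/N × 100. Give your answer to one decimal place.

N = 9.
Strictly below 303: 0. Equal to 303: 2.
PR = 2/9 × 100 = 22.2

22.2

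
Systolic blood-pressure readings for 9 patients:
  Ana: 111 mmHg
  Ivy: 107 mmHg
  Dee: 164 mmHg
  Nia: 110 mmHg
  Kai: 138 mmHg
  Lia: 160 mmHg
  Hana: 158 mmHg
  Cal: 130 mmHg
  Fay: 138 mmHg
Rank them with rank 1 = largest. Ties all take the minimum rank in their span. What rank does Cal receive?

6

Sorted (descending): 164, 160, 158, 138, 138, 130, 111, 110, 107
The 2 values of 138 occupy positions 4–5 → each gets rank 4.
Cal has value 130 mmHg → rank 6.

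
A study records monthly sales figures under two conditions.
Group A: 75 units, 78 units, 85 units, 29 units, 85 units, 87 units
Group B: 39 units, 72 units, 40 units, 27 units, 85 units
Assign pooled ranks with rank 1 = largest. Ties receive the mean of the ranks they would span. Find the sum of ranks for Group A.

Sorted (descending): 87, 85, 85, 85, 78, 75, 72, 40, 39, 29, 27
The 3 values of 85 occupy positions 2–4 → average rank 3.
Group A values → pooled ranks: 75→6, 78→5, 85→3, 29→10, 85→3, 87→1
Rank sum = 6 + 5 + 3 + 10 + 3 + 1 = 28

28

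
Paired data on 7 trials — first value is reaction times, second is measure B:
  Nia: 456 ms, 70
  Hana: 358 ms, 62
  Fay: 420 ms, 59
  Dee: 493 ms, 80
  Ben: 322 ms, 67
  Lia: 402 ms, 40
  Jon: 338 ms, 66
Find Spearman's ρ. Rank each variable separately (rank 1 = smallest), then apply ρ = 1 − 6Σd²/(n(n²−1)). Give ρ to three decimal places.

0.321

Ranks of variable 1: 6, 3, 5, 7, 1, 4, 2
Ranks of variable 2: 6, 3, 2, 7, 5, 1, 4
d = r₁ − r₂: 0, 0, 3, 0, -4, 3, -2
d²: 0, 0, 9, 0, 16, 9, 4; Σd² = 38
ρ = 1 − 6·38/(7·48) = 1 − 228/336 = 0.321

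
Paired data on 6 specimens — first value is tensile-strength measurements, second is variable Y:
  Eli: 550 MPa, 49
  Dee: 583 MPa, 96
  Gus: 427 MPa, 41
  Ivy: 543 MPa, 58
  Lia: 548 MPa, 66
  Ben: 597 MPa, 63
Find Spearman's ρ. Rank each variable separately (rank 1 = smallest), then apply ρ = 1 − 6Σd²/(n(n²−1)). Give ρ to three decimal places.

Ranks of variable 1: 4, 5, 1, 2, 3, 6
Ranks of variable 2: 2, 6, 1, 3, 5, 4
d = r₁ − r₂: 2, -1, 0, -1, -2, 2
d²: 4, 1, 0, 1, 4, 4; Σd² = 14
ρ = 1 − 6·14/(6·35) = 1 − 84/210 = 0.600

0.600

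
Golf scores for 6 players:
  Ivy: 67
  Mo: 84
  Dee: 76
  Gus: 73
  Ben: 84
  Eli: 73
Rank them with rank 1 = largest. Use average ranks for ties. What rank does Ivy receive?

6

Sorted (descending): 84, 84, 76, 73, 73, 67
The 2 values of 84 occupy positions 1–2 → average rank (1+2)/2 = 1.5.
The 2 values of 73 occupy positions 4–5 → average rank (4+5)/2 = 4.5.
Ivy has value 67 → rank 6.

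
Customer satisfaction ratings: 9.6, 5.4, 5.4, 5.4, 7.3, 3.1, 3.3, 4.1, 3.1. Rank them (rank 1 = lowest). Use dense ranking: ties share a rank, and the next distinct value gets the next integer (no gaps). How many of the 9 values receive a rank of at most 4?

Sorted (ascending): 3.1, 3.1, 3.3, 4.1, 5.4, 5.4, 5.4, 7.3, 9.6
The 2 values of 3.1 share dense rank 1.
The 3 values of 5.4 share dense rank 4.
Remaining distinct values take the next consecutive integers.
Ranks ≤ 4: {1, 1, 2, 3, 4, 4, 4} → 7 values.

7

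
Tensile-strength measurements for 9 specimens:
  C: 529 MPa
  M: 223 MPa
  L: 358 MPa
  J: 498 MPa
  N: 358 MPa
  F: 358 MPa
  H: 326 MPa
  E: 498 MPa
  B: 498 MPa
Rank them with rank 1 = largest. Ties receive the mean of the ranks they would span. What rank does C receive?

Sorted (descending): 529, 498, 498, 498, 358, 358, 358, 326, 223
The 3 values of 498 occupy positions 2–4 → average rank 3.
The 3 values of 358 occupy positions 5–7 → average rank 6.
C has value 529 MPa → rank 1.

1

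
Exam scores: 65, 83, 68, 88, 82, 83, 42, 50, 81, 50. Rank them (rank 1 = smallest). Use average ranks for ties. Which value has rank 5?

68

Sorted (ascending): 42, 50, 50, 65, 68, 81, 82, 83, 83, 88
The 2 values of 50 occupy positions 2–3 → average rank (2+3)/2 = 2.5.
The 2 values of 83 occupy positions 8–9 → average rank (8+9)/2 = 8.5.
Rank 5 → value 68.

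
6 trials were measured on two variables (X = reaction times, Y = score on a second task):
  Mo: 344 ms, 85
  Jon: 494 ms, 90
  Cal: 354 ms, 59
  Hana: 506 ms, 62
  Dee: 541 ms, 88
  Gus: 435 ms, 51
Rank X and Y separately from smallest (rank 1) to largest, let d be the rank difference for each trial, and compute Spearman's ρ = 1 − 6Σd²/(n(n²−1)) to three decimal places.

0.371

Ranks of variable 1: 1, 4, 2, 5, 6, 3
Ranks of variable 2: 4, 6, 2, 3, 5, 1
d = r₁ − r₂: -3, -2, 0, 2, 1, 2
d²: 9, 4, 0, 4, 1, 4; Σd² = 22
ρ = 1 − 6·22/(6·35) = 1 − 132/210 = 0.371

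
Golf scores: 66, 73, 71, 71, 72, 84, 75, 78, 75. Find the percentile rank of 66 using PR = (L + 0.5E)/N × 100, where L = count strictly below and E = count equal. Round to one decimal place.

5.6

N = 9.
Strictly below 66: 0. Equal to 66: 1.
PR = (0 + 0.5·1)/9 × 100 = 5.6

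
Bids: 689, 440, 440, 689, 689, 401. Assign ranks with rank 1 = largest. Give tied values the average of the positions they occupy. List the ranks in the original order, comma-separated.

Sorted (descending): 689, 689, 689, 440, 440, 401
The 3 values of 689 occupy positions 1–3 → average rank 2.
The 2 values of 440 occupy positions 4–5 → average rank (4+5)/2 = 4.5.

2, 4.5, 4.5, 2, 2, 6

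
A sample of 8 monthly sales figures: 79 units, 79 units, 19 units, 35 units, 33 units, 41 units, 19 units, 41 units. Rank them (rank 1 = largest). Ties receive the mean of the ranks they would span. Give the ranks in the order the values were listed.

1.5, 1.5, 7.5, 5, 6, 3.5, 7.5, 3.5

Sorted (descending): 79, 79, 41, 41, 35, 33, 19, 19
The 2 values of 79 occupy positions 1–2 → average rank (1+2)/2 = 1.5.
The 2 values of 41 occupy positions 3–4 → average rank (3+4)/2 = 3.5.
The 2 values of 19 occupy positions 7–8 → average rank (7+8)/2 = 7.5.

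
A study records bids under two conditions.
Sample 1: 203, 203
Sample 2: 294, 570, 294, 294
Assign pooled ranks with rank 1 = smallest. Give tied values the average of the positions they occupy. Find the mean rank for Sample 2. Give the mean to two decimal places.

Sorted (ascending): 203, 203, 294, 294, 294, 570
The 2 values of 203 occupy positions 1–2 → average rank (1+2)/2 = 1.5.
The 3 values of 294 occupy positions 3–5 → average rank 4.
Sample 2 values → pooled ranks: 294→4, 570→6, 294→4, 294→4
Mean rank = (4 + 6 + 4 + 4) / 4 = 4.50

4.50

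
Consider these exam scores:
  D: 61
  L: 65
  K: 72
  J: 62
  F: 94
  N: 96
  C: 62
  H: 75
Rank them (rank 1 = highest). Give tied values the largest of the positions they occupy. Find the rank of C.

7

Sorted (descending): 96, 94, 75, 72, 65, 62, 62, 61
The 2 values of 62 occupy positions 6–7 → each gets rank 7.
C has value 62 → rank 7.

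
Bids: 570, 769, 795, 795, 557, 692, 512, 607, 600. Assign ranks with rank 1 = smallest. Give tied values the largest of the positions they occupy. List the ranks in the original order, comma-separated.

Sorted (ascending): 512, 557, 570, 600, 607, 692, 769, 795, 795
The 2 values of 795 occupy positions 8–9 → each gets rank 9.

3, 7, 9, 9, 2, 6, 1, 5, 4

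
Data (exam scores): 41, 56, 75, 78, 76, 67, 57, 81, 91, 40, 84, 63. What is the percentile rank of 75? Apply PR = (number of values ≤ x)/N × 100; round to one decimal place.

N = 12.
Strictly below 75: 6. Equal to 75: 1.
PR = 7/12 × 100 = 58.3

58.3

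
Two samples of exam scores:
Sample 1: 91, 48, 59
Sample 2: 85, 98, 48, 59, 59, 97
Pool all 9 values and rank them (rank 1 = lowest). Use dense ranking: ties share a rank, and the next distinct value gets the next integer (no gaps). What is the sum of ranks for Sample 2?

Sorted (ascending): 48, 48, 59, 59, 59, 85, 91, 97, 98
The 2 values of 48 share dense rank 1.
The 3 values of 59 share dense rank 2.
Remaining distinct values take the next consecutive integers.
Sample 2 values → pooled ranks: 85→3, 98→6, 48→1, 59→2, 59→2, 97→5
Rank sum = 3 + 6 + 1 + 2 + 2 + 5 = 19

19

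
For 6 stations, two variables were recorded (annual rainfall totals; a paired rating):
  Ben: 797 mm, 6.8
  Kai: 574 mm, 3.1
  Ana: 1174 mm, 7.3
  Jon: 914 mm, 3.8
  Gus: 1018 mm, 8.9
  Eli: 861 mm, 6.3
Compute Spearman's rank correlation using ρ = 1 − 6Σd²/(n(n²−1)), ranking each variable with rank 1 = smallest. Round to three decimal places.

0.714

Ranks of variable 1: 2, 1, 6, 4, 5, 3
Ranks of variable 2: 4, 1, 5, 2, 6, 3
d = r₁ − r₂: -2, 0, 1, 2, -1, 0
d²: 4, 0, 1, 4, 1, 0; Σd² = 10
ρ = 1 − 6·10/(6·35) = 1 − 60/210 = 0.714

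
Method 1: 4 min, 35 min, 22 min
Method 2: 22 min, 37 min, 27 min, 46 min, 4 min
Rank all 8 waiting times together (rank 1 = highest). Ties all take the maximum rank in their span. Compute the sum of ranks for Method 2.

Sorted (descending): 46, 37, 35, 27, 22, 22, 4, 4
The 2 values of 22 occupy positions 5–6 → each gets rank 6.
The 2 values of 4 occupy positions 7–8 → each gets rank 8.
Method 2 values → pooled ranks: 22→6, 37→2, 27→4, 46→1, 4→8
Rank sum = 6 + 2 + 4 + 1 + 8 = 21

21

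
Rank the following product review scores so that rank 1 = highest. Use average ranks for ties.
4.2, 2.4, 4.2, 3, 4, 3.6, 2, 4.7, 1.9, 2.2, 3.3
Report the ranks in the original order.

Sorted (descending): 4.7, 4.2, 4.2, 4, 3.6, 3.3, 3, 2.4, 2.2, 2, 1.9
The 2 values of 4.2 occupy positions 2–3 → average rank (2+3)/2 = 2.5.

2.5, 8, 2.5, 7, 4, 5, 10, 1, 11, 9, 6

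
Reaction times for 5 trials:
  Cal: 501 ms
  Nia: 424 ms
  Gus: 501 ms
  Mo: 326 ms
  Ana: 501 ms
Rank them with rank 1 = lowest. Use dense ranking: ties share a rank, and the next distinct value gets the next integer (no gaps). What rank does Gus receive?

Sorted (ascending): 326, 424, 501, 501, 501
The 3 values of 501 share dense rank 3.
Remaining distinct values take the next consecutive integers.
Gus has value 501 ms → rank 3.

3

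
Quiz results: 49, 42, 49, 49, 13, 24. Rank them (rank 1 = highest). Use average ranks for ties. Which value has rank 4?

Sorted (descending): 49, 49, 49, 42, 24, 13
The 3 values of 49 occupy positions 1–3 → average rank 2.
Rank 4 → value 42.

42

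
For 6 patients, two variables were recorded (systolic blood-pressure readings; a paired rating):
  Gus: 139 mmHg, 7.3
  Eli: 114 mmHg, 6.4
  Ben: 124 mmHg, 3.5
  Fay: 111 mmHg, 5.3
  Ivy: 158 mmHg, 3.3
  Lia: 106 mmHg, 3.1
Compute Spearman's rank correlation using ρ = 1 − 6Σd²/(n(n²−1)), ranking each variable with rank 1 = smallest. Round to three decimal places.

0.257

Ranks of variable 1: 5, 3, 4, 2, 6, 1
Ranks of variable 2: 6, 5, 3, 4, 2, 1
d = r₁ − r₂: -1, -2, 1, -2, 4, 0
d²: 1, 4, 1, 4, 16, 0; Σd² = 26
ρ = 1 − 6·26/(6·35) = 1 − 156/210 = 0.257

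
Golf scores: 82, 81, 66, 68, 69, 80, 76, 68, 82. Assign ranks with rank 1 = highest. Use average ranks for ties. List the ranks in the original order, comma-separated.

Sorted (descending): 82, 82, 81, 80, 76, 69, 68, 68, 66
The 2 values of 82 occupy positions 1–2 → average rank (1+2)/2 = 1.5.
The 2 values of 68 occupy positions 7–8 → average rank (7+8)/2 = 7.5.

1.5, 3, 9, 7.5, 6, 4, 5, 7.5, 1.5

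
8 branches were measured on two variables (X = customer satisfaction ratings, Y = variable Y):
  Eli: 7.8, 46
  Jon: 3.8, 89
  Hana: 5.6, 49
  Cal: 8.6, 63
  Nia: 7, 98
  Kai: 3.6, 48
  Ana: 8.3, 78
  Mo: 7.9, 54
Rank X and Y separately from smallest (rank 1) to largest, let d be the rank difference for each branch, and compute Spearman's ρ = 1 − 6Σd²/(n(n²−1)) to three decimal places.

0.143

Ranks of variable 1: 5, 2, 3, 8, 4, 1, 7, 6
Ranks of variable 2: 1, 7, 3, 5, 8, 2, 6, 4
d = r₁ − r₂: 4, -5, 0, 3, -4, -1, 1, 2
d²: 16, 25, 0, 9, 16, 1, 1, 4; Σd² = 72
ρ = 1 − 6·72/(8·63) = 1 − 432/504 = 0.143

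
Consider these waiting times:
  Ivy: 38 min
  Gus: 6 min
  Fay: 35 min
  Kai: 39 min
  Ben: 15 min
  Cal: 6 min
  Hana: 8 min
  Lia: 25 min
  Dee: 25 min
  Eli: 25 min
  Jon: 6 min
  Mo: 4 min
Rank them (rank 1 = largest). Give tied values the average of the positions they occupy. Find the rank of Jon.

10

Sorted (descending): 39, 38, 35, 25, 25, 25, 15, 8, 6, 6, 6, 4
The 3 values of 25 occupy positions 4–6 → average rank 5.
The 3 values of 6 occupy positions 9–11 → average rank 10.
Jon has value 6 min → rank 10.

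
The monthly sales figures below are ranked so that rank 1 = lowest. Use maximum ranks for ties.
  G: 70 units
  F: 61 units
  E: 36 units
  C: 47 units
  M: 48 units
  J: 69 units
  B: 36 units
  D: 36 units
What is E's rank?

Sorted (ascending): 36, 36, 36, 47, 48, 61, 69, 70
The 3 values of 36 occupy positions 1–3 → each gets rank 3.
E has value 36 units → rank 3.

3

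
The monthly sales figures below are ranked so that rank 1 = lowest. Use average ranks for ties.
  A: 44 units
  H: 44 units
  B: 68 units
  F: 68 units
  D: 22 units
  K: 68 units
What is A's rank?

2.5

Sorted (ascending): 22, 44, 44, 68, 68, 68
The 2 values of 44 occupy positions 2–3 → average rank (2+3)/2 = 2.5.
The 3 values of 68 occupy positions 4–6 → average rank 5.
A has value 44 units → rank 2.5.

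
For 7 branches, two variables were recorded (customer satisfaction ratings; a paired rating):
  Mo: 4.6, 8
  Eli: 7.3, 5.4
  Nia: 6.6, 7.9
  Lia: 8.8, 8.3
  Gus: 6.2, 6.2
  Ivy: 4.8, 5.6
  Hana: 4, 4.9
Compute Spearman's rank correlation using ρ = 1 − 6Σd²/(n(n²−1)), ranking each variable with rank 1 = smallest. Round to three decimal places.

0.429

Ranks of variable 1: 2, 6, 5, 7, 4, 3, 1
Ranks of variable 2: 6, 2, 5, 7, 4, 3, 1
d = r₁ − r₂: -4, 4, 0, 0, 0, 0, 0
d²: 16, 16, 0, 0, 0, 0, 0; Σd² = 32
ρ = 1 − 6·32/(7·48) = 1 − 192/336 = 0.429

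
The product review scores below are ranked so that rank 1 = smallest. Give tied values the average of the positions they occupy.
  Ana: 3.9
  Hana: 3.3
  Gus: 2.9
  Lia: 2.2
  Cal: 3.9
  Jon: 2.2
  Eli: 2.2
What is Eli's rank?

Sorted (ascending): 2.2, 2.2, 2.2, 2.9, 3.3, 3.9, 3.9
The 3 values of 2.2 occupy positions 1–3 → average rank 2.
The 2 values of 3.9 occupy positions 6–7 → average rank (6+7)/2 = 6.5.
Eli has value 2.2 → rank 2.

2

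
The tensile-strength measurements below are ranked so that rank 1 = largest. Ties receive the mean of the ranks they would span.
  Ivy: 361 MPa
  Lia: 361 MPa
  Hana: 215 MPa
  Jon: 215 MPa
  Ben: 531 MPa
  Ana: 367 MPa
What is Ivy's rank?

3.5

Sorted (descending): 531, 367, 361, 361, 215, 215
The 2 values of 361 occupy positions 3–4 → average rank (3+4)/2 = 3.5.
The 2 values of 215 occupy positions 5–6 → average rank (5+6)/2 = 5.5.
Ivy has value 361 MPa → rank 3.5.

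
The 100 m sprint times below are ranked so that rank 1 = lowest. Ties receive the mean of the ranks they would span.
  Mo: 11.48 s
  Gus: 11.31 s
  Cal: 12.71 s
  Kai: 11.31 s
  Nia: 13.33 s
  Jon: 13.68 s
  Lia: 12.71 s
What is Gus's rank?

1.5

Sorted (ascending): 11.31, 11.31, 11.48, 12.71, 12.71, 13.33, 13.68
The 2 values of 11.31 occupy positions 1–2 → average rank (1+2)/2 = 1.5.
The 2 values of 12.71 occupy positions 4–5 → average rank (4+5)/2 = 4.5.
Gus has value 11.31 s → rank 1.5.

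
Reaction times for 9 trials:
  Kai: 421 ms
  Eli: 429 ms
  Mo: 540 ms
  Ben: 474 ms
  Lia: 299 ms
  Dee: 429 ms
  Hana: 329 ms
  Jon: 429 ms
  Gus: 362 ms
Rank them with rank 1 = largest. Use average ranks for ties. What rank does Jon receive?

4

Sorted (descending): 540, 474, 429, 429, 429, 421, 362, 329, 299
The 3 values of 429 occupy positions 3–5 → average rank 4.
Jon has value 429 ms → rank 4.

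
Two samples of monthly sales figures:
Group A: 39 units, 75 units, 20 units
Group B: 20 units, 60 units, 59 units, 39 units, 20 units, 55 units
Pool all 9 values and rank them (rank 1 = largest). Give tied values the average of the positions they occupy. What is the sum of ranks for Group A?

14.5

Sorted (descending): 75, 60, 59, 55, 39, 39, 20, 20, 20
The 2 values of 39 occupy positions 5–6 → average rank (5+6)/2 = 5.5.
The 3 values of 20 occupy positions 7–9 → average rank 8.
Group A values → pooled ranks: 39→5.5, 75→1, 20→8
Rank sum = 5.5 + 1 + 8 = 14.5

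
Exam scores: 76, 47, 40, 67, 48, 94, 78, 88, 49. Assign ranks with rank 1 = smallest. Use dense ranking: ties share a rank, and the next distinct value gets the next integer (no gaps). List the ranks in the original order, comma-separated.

6, 2, 1, 5, 3, 9, 7, 8, 4

Sorted (ascending): 40, 47, 48, 49, 67, 76, 78, 88, 94
No ties — each value takes its position as its rank.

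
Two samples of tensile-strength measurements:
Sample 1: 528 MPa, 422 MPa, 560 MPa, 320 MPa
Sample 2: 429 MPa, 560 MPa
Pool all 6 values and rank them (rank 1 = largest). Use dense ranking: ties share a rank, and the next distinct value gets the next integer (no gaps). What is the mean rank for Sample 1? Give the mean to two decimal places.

Sorted (descending): 560, 560, 528, 429, 422, 320
The 2 values of 560 share dense rank 1.
Remaining distinct values take the next consecutive integers.
Sample 1 values → pooled ranks: 528→2, 422→4, 560→1, 320→5
Mean rank = (2 + 4 + 1 + 5) / 4 = 3.00

3.00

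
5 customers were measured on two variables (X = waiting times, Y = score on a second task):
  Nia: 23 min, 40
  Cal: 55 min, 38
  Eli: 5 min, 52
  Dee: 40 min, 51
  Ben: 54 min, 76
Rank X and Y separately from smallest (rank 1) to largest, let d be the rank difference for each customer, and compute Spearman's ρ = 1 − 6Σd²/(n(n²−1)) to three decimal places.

-0.300

Ranks of variable 1: 2, 5, 1, 3, 4
Ranks of variable 2: 2, 1, 4, 3, 5
d = r₁ − r₂: 0, 4, -3, 0, -1
d²: 0, 16, 9, 0, 1; Σd² = 26
ρ = 1 − 6·26/(5·24) = 1 − 156/120 = -0.300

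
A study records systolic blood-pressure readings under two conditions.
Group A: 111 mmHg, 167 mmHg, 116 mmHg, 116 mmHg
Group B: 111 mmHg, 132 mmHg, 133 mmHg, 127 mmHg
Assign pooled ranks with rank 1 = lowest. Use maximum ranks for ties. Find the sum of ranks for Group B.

Sorted (ascending): 111, 111, 116, 116, 127, 132, 133, 167
The 2 values of 111 occupy positions 1–2 → each gets rank 2.
The 2 values of 116 occupy positions 3–4 → each gets rank 4.
Group B values → pooled ranks: 111→2, 132→6, 133→7, 127→5
Rank sum = 2 + 6 + 7 + 5 = 20

20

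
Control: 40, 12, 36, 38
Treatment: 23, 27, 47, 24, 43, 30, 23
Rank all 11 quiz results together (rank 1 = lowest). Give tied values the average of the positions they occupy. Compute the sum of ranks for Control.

25

Sorted (ascending): 12, 23, 23, 24, 27, 30, 36, 38, 40, 43, 47
The 2 values of 23 occupy positions 2–3 → average rank (2+3)/2 = 2.5.
Control values → pooled ranks: 40→9, 12→1, 36→7, 38→8
Rank sum = 9 + 1 + 7 + 8 = 25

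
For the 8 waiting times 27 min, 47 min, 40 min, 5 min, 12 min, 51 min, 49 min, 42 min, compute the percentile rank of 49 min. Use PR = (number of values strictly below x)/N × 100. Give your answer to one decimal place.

N = 8.
Strictly below 49: 6. Equal to 49: 1.
PR = 6/8 × 100 = 75.0

75.0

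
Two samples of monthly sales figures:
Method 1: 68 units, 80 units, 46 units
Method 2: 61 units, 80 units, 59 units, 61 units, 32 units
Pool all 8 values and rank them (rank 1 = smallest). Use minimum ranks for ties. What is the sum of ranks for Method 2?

Sorted (ascending): 32, 46, 59, 61, 61, 68, 80, 80
The 2 values of 61 occupy positions 4–5 → each gets rank 4.
The 2 values of 80 occupy positions 7–8 → each gets rank 7.
Method 2 values → pooled ranks: 61→4, 80→7, 59→3, 61→4, 32→1
Rank sum = 4 + 7 + 3 + 4 + 1 = 19

19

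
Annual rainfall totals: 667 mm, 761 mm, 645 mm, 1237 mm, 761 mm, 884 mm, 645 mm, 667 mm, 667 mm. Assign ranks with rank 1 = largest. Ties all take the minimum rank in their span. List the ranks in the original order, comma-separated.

Sorted (descending): 1237, 884, 761, 761, 667, 667, 667, 645, 645
The 2 values of 761 occupy positions 3–4 → each gets rank 3.
The 3 values of 667 occupy positions 5–7 → each gets rank 5.
The 2 values of 645 occupy positions 8–9 → each gets rank 8.

5, 3, 8, 1, 3, 2, 8, 5, 5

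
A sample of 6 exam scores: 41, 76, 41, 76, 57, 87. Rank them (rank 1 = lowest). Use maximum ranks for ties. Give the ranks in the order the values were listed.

2, 5, 2, 5, 3, 6

Sorted (ascending): 41, 41, 57, 76, 76, 87
The 2 values of 41 occupy positions 1–2 → each gets rank 2.
The 2 values of 76 occupy positions 4–5 → each gets rank 5.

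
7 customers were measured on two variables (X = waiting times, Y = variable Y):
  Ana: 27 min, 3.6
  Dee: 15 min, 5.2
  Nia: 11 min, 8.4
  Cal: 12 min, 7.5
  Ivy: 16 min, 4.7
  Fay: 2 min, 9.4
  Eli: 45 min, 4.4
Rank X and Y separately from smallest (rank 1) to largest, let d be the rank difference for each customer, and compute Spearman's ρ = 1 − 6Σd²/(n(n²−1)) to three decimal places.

Ranks of variable 1: 6, 4, 2, 3, 5, 1, 7
Ranks of variable 2: 1, 4, 6, 5, 3, 7, 2
d = r₁ − r₂: 5, 0, -4, -2, 2, -6, 5
d²: 25, 0, 16, 4, 4, 36, 25; Σd² = 110
ρ = 1 − 6·110/(7·48) = 1 − 660/336 = -0.964

-0.964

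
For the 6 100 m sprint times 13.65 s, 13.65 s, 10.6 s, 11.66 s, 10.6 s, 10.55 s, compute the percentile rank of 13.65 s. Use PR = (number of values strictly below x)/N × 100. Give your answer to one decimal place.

66.7

N = 6.
Strictly below 13.65: 4. Equal to 13.65: 2.
PR = 4/6 × 100 = 66.7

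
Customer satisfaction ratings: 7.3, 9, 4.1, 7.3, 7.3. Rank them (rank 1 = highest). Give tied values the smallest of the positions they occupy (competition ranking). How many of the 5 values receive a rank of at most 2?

Sorted (descending): 9, 7.3, 7.3, 7.3, 4.1
The 3 values of 7.3 occupy positions 2–4 → each gets rank 2.
Ranks ≤ 2: {1, 2, 2, 2} → 4 values.

4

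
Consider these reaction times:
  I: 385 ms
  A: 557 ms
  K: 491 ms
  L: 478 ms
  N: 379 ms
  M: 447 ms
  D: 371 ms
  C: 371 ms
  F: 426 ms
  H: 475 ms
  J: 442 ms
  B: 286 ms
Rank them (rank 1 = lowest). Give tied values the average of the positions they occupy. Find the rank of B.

1

Sorted (ascending): 286, 371, 371, 379, 385, 426, 442, 447, 475, 478, 491, 557
The 2 values of 371 occupy positions 2–3 → average rank (2+3)/2 = 2.5.
B has value 286 ms → rank 1.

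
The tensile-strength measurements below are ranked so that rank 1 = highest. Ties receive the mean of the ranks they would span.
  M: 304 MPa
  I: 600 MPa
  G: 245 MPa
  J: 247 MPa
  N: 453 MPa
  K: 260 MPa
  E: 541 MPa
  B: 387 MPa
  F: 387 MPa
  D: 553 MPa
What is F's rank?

5.5

Sorted (descending): 600, 553, 541, 453, 387, 387, 304, 260, 247, 245
The 2 values of 387 occupy positions 5–6 → average rank (5+6)/2 = 5.5.
F has value 387 MPa → rank 5.5.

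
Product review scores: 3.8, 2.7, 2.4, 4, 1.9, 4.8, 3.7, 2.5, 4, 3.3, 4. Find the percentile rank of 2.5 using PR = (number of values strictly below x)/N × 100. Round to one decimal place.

N = 11.
Strictly below 2.5: 2. Equal to 2.5: 1.
PR = 2/11 × 100 = 18.2

18.2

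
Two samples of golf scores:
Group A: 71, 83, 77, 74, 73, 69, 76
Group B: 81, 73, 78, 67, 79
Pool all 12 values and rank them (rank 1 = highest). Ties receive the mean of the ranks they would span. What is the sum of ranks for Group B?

Sorted (descending): 83, 81, 79, 78, 77, 76, 74, 73, 73, 71, 69, 67
The 2 values of 73 occupy positions 8–9 → average rank (8+9)/2 = 8.5.
Group B values → pooled ranks: 81→2, 73→8.5, 78→4, 67→12, 79→3
Rank sum = 2 + 8.5 + 4 + 12 + 3 = 29.5

29.5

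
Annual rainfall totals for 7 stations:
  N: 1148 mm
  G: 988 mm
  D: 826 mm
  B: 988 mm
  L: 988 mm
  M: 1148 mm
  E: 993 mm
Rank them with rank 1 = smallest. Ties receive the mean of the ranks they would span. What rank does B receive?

3

Sorted (ascending): 826, 988, 988, 988, 993, 1148, 1148
The 3 values of 988 occupy positions 2–4 → average rank 3.
The 2 values of 1148 occupy positions 6–7 → average rank (6+7)/2 = 6.5.
B has value 988 mm → rank 3.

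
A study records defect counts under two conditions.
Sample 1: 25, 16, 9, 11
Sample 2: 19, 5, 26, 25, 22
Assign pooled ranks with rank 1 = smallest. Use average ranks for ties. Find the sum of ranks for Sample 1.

16.5

Sorted (ascending): 5, 9, 11, 16, 19, 22, 25, 25, 26
The 2 values of 25 occupy positions 7–8 → average rank (7+8)/2 = 7.5.
Sample 1 values → pooled ranks: 25→7.5, 16→4, 9→2, 11→3
Rank sum = 7.5 + 4 + 2 + 3 = 16.5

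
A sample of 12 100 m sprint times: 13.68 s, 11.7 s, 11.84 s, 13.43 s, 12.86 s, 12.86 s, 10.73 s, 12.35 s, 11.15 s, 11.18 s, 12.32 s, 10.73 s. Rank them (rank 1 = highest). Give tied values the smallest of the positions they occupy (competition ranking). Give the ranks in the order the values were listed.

Sorted (descending): 13.68, 13.43, 12.86, 12.86, 12.35, 12.32, 11.84, 11.7, 11.18, 11.15, 10.73, 10.73
The 2 values of 12.86 occupy positions 3–4 → each gets rank 3.
The 2 values of 10.73 occupy positions 11–12 → each gets rank 11.

1, 8, 7, 2, 3, 3, 11, 5, 10, 9, 6, 11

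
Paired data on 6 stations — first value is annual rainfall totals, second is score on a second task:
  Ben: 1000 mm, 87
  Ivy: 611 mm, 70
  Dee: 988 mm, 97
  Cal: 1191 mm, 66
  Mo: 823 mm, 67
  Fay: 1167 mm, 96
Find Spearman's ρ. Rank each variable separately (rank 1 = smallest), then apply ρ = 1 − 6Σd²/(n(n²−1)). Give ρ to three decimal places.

Ranks of variable 1: 4, 1, 3, 6, 2, 5
Ranks of variable 2: 4, 3, 6, 1, 2, 5
d = r₁ − r₂: 0, -2, -3, 5, 0, 0
d²: 0, 4, 9, 25, 0, 0; Σd² = 38
ρ = 1 − 6·38/(6·35) = 1 − 228/210 = -0.086

-0.086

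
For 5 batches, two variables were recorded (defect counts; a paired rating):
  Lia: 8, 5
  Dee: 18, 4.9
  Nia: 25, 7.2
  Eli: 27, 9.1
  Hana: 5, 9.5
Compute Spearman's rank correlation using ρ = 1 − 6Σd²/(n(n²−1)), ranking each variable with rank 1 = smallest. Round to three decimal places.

-0.100

Ranks of variable 1: 2, 3, 4, 5, 1
Ranks of variable 2: 2, 1, 3, 4, 5
d = r₁ − r₂: 0, 2, 1, 1, -4
d²: 0, 4, 1, 1, 16; Σd² = 22
ρ = 1 − 6·22/(5·24) = 1 − 132/120 = -0.100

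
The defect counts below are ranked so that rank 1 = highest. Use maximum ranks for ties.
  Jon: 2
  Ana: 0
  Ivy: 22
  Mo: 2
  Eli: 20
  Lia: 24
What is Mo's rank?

Sorted (descending): 24, 22, 20, 2, 2, 0
The 2 values of 2 occupy positions 4–5 → each gets rank 5.
Mo has value 2 → rank 5.

5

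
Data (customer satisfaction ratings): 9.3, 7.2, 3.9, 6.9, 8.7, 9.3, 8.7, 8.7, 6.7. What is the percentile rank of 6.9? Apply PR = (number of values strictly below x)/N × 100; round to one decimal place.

N = 9.
Strictly below 6.9: 2. Equal to 6.9: 1.
PR = 2/9 × 100 = 22.2

22.2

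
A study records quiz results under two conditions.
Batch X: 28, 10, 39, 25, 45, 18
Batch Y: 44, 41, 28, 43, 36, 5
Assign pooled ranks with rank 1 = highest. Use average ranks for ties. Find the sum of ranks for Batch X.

Sorted (descending): 45, 44, 43, 41, 39, 36, 28, 28, 25, 18, 10, 5
The 2 values of 28 occupy positions 7–8 → average rank (7+8)/2 = 7.5.
Batch X values → pooled ranks: 28→7.5, 10→11, 39→5, 25→9, 45→1, 18→10
Rank sum = 7.5 + 11 + 5 + 9 + 1 + 10 = 43.5

43.5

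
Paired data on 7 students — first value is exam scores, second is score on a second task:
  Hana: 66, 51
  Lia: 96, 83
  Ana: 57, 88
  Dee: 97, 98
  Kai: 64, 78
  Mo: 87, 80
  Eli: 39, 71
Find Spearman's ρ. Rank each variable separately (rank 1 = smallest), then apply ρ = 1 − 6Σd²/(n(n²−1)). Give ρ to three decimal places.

Ranks of variable 1: 4, 6, 2, 7, 3, 5, 1
Ranks of variable 2: 1, 5, 6, 7, 3, 4, 2
d = r₁ − r₂: 3, 1, -4, 0, 0, 1, -1
d²: 9, 1, 16, 0, 0, 1, 1; Σd² = 28
ρ = 1 − 6·28/(7·48) = 1 − 168/336 = 0.500

0.500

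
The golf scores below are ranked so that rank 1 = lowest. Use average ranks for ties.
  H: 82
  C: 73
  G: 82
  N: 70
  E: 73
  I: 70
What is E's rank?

Sorted (ascending): 70, 70, 73, 73, 82, 82
The 2 values of 70 occupy positions 1–2 → average rank (1+2)/2 = 1.5.
The 2 values of 73 occupy positions 3–4 → average rank (3+4)/2 = 3.5.
The 2 values of 82 occupy positions 5–6 → average rank (5+6)/2 = 5.5.
E has value 73 → rank 3.5.

3.5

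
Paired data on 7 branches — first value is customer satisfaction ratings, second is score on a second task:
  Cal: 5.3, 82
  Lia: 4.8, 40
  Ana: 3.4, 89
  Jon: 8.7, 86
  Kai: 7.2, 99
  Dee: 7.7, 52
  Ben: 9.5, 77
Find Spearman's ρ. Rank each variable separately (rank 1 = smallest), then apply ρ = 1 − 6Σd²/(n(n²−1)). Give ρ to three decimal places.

-0.107

Ranks of variable 1: 3, 2, 1, 6, 4, 5, 7
Ranks of variable 2: 4, 1, 6, 5, 7, 2, 3
d = r₁ − r₂: -1, 1, -5, 1, -3, 3, 4
d²: 1, 1, 25, 1, 9, 9, 16; Σd² = 62
ρ = 1 − 6·62/(7·48) = 1 − 372/336 = -0.107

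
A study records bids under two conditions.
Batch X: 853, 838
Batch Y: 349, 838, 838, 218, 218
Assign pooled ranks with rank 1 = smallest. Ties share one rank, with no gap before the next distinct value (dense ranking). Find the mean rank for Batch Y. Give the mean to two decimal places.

2.00

Sorted (ascending): 218, 218, 349, 838, 838, 838, 853
The 2 values of 218 share dense rank 1.
The 3 values of 838 share dense rank 3.
Remaining distinct values take the next consecutive integers.
Batch Y values → pooled ranks: 349→2, 838→3, 838→3, 218→1, 218→1
Mean rank = (2 + 3 + 3 + 1 + 1) / 5 = 2.00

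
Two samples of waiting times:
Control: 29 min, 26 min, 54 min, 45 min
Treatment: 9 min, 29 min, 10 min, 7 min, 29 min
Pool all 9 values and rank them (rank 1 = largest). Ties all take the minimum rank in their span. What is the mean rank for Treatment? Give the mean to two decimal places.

Sorted (descending): 54, 45, 29, 29, 29, 26, 10, 9, 7
The 3 values of 29 occupy positions 3–5 → each gets rank 3.
Treatment values → pooled ranks: 9→8, 29→3, 10→7, 7→9, 29→3
Mean rank = (8 + 3 + 7 + 9 + 3) / 5 = 6.00

6.00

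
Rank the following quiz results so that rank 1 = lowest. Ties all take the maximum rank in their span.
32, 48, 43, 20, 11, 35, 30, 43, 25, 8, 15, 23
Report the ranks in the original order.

8, 12, 11, 4, 2, 9, 7, 11, 6, 1, 3, 5

Sorted (ascending): 8, 11, 15, 20, 23, 25, 30, 32, 35, 43, 43, 48
The 2 values of 43 occupy positions 10–11 → each gets rank 11.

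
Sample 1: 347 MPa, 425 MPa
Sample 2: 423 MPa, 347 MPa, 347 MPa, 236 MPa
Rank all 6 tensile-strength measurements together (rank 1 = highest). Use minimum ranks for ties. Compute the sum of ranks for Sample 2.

Sorted (descending): 425, 423, 347, 347, 347, 236
The 3 values of 347 occupy positions 3–5 → each gets rank 3.
Sample 2 values → pooled ranks: 423→2, 347→3, 347→3, 236→6
Rank sum = 2 + 3 + 3 + 6 = 14

14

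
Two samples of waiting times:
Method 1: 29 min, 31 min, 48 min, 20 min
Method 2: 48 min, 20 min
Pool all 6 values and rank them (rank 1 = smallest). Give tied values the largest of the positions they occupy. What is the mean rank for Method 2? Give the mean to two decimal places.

Sorted (ascending): 20, 20, 29, 31, 48, 48
The 2 values of 20 occupy positions 1–2 → each gets rank 2.
The 2 values of 48 occupy positions 5–6 → each gets rank 6.
Method 2 values → pooled ranks: 48→6, 20→2
Mean rank = (6 + 2) / 2 = 4.00

4.00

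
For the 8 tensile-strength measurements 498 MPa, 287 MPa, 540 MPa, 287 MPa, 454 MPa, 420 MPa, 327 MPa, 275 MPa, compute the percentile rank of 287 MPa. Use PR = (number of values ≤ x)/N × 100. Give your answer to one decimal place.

37.5

N = 8.
Strictly below 287: 1. Equal to 287: 2.
PR = 3/8 × 100 = 37.5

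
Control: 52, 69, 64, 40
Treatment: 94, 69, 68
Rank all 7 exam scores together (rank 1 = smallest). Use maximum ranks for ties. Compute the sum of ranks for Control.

12

Sorted (ascending): 40, 52, 64, 68, 69, 69, 94
The 2 values of 69 occupy positions 5–6 → each gets rank 6.
Control values → pooled ranks: 52→2, 69→6, 64→3, 40→1
Rank sum = 2 + 6 + 3 + 1 = 12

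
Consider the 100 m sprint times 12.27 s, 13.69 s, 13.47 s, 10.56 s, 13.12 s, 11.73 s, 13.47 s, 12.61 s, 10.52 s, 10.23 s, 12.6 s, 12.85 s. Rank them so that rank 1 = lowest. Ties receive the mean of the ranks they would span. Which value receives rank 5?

Sorted (ascending): 10.23, 10.52, 10.56, 11.73, 12.27, 12.6, 12.61, 12.85, 13.12, 13.47, 13.47, 13.69
The 2 values of 13.47 occupy positions 10–11 → average rank (10+11)/2 = 10.5.
Rank 5 → value 12.27.

12.27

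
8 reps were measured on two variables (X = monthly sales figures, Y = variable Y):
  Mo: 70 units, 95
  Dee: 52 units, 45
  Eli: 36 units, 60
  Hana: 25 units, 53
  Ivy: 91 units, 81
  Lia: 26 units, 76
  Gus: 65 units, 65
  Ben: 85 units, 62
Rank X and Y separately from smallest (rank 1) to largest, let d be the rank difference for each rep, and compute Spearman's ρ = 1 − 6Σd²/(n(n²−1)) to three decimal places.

0.524

Ranks of variable 1: 6, 4, 3, 1, 8, 2, 5, 7
Ranks of variable 2: 8, 1, 3, 2, 7, 6, 5, 4
d = r₁ − r₂: -2, 3, 0, -1, 1, -4, 0, 3
d²: 4, 9, 0, 1, 1, 16, 0, 9; Σd² = 40
ρ = 1 − 6·40/(8·63) = 1 − 240/504 = 0.524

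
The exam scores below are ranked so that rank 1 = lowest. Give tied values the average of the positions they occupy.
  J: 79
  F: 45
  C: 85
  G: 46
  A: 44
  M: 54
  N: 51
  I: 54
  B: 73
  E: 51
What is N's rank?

4.5

Sorted (ascending): 44, 45, 46, 51, 51, 54, 54, 73, 79, 85
The 2 values of 51 occupy positions 4–5 → average rank (4+5)/2 = 4.5.
The 2 values of 54 occupy positions 6–7 → average rank (6+7)/2 = 6.5.
N has value 51 → rank 4.5.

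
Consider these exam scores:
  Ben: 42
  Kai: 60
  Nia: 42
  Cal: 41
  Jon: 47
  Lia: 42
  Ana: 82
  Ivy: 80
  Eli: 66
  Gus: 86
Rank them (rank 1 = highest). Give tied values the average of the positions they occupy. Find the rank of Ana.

2

Sorted (descending): 86, 82, 80, 66, 60, 47, 42, 42, 42, 41
The 3 values of 42 occupy positions 7–9 → average rank 8.
Ana has value 82 → rank 2.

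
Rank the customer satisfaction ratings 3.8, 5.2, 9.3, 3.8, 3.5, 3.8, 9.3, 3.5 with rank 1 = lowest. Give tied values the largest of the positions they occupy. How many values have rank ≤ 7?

Sorted (ascending): 3.5, 3.5, 3.8, 3.8, 3.8, 5.2, 9.3, 9.3
The 2 values of 3.5 occupy positions 1–2 → each gets rank 2.
The 3 values of 3.8 occupy positions 3–5 → each gets rank 5.
The 2 values of 9.3 occupy positions 7–8 → each gets rank 8.
Ranks ≤ 7: {2, 2, 5, 5, 5, 6} → 6 values.

6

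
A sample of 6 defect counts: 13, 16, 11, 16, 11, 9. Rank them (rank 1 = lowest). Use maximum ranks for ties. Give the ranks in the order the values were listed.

4, 6, 3, 6, 3, 1

Sorted (ascending): 9, 11, 11, 13, 16, 16
The 2 values of 11 occupy positions 2–3 → each gets rank 3.
The 2 values of 16 occupy positions 5–6 → each gets rank 6.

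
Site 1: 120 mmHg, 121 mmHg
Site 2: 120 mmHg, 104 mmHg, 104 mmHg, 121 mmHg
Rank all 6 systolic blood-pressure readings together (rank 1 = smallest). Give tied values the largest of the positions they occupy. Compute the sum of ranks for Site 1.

10

Sorted (ascending): 104, 104, 120, 120, 121, 121
The 2 values of 104 occupy positions 1–2 → each gets rank 2.
The 2 values of 120 occupy positions 3–4 → each gets rank 4.
The 2 values of 121 occupy positions 5–6 → each gets rank 6.
Site 1 values → pooled ranks: 120→4, 121→6
Rank sum = 4 + 6 = 10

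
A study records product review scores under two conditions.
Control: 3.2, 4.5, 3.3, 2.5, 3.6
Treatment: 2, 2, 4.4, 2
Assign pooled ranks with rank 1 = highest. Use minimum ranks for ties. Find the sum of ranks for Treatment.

23

Sorted (descending): 4.5, 4.4, 3.6, 3.3, 3.2, 2.5, 2, 2, 2
The 3 values of 2 occupy positions 7–9 → each gets rank 7.
Treatment values → pooled ranks: 2→7, 2→7, 4.4→2, 2→7
Rank sum = 7 + 7 + 2 + 7 = 23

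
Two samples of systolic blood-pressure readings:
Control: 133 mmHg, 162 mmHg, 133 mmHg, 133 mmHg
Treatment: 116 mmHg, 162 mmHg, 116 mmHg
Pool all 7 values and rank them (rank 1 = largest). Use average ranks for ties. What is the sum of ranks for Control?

Sorted (descending): 162, 162, 133, 133, 133, 116, 116
The 2 values of 162 occupy positions 1–2 → average rank (1+2)/2 = 1.5.
The 3 values of 133 occupy positions 3–5 → average rank 4.
The 2 values of 116 occupy positions 6–7 → average rank (6+7)/2 = 6.5.
Control values → pooled ranks: 133→4, 162→1.5, 133→4, 133→4
Rank sum = 4 + 1.5 + 4 + 4 = 13.5

13.5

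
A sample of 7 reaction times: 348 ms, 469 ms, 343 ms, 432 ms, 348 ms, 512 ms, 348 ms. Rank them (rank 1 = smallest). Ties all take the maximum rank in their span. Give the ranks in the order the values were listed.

Sorted (ascending): 343, 348, 348, 348, 432, 469, 512
The 3 values of 348 occupy positions 2–4 → each gets rank 4.

4, 6, 1, 5, 4, 7, 4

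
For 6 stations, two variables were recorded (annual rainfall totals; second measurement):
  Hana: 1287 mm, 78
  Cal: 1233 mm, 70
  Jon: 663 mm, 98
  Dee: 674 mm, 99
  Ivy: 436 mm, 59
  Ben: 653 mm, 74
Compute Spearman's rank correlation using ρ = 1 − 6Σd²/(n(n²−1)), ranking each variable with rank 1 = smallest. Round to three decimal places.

Ranks of variable 1: 6, 5, 3, 4, 1, 2
Ranks of variable 2: 4, 2, 5, 6, 1, 3
d = r₁ − r₂: 2, 3, -2, -2, 0, -1
d²: 4, 9, 4, 4, 0, 1; Σd² = 22
ρ = 1 − 6·22/(6·35) = 1 − 132/210 = 0.371

0.371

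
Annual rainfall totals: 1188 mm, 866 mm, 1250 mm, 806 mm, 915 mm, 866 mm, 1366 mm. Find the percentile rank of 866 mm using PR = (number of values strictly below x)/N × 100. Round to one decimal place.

N = 7.
Strictly below 866: 1. Equal to 866: 2.
PR = 1/7 × 100 = 14.3

14.3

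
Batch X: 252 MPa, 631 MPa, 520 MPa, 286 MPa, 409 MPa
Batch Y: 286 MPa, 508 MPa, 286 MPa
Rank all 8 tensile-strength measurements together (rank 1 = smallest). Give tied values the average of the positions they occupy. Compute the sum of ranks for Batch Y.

Sorted (ascending): 252, 286, 286, 286, 409, 508, 520, 631
The 3 values of 286 occupy positions 2–4 → average rank 3.
Batch Y values → pooled ranks: 286→3, 508→6, 286→3
Rank sum = 3 + 6 + 3 = 12

12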